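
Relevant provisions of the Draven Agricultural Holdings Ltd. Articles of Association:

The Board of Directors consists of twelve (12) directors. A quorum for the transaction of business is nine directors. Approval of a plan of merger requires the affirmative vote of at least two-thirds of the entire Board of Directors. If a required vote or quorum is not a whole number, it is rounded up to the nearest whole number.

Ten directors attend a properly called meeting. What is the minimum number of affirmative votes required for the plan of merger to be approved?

8

The plan of merger requires two-thirds of the entire Board of Directors (12).
2/3 of 12 = 8.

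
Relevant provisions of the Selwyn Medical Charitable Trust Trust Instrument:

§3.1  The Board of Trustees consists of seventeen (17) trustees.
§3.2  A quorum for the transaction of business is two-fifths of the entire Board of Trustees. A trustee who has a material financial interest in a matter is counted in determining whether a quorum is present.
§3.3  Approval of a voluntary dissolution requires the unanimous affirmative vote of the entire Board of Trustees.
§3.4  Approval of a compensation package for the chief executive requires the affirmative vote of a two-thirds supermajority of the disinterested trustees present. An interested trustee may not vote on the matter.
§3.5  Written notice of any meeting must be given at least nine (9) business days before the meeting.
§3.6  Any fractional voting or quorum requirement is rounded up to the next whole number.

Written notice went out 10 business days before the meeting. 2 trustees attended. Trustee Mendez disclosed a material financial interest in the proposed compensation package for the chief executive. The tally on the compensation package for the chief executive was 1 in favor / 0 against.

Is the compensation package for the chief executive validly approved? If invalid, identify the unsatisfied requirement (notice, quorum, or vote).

Notice: 10 business days given; 9 required (10 ≥ 9). Satisfied.
Quorum: 2 present (interested trustees count toward quorum); quorum is 7. Not satisfied.
Vote: the compensation package for the chief executive requires two-thirds of the disinterested trustees present (2 − 1 = 1). 2/3 of 1 = 0.67, rounded up to 1, so 1 affirmative vote is needed; 1 voted in favor. Satisfied. (Moot — without a quorum no business can be validly transacted.)

Invalid — quorum requirement not satisfied.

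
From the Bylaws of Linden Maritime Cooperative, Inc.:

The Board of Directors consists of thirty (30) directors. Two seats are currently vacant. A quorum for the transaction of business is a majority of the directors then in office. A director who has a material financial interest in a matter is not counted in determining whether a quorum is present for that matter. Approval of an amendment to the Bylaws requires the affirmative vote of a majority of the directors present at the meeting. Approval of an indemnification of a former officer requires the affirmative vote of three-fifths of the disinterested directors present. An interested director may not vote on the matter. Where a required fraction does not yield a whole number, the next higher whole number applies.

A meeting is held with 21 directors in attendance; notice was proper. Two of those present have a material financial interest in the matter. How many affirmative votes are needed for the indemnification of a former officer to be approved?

The indemnification of a former officer requires three-fifths of the disinterested directors present (21 − 2 = 19).
3/5 of 19 = 11.40, rounded up to 12.

12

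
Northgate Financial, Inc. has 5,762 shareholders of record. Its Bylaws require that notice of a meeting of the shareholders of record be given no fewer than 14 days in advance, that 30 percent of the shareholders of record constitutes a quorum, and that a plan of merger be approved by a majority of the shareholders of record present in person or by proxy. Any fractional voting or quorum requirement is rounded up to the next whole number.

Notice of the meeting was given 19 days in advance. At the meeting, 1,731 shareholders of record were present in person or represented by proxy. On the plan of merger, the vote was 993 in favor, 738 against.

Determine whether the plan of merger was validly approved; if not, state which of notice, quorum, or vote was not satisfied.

Valid — all requirements satisfied.

Notice: 19 days given; 14 required. Satisfied.
Quorum: 30% of 5,762 = 1,728.60, rounded up to 1,729; 1,731 present. Satisfied.
Vote: requires a majority of those present (1,731); a majority of 1731 is 866, so 866 needed; 993 in favor. Satisfied.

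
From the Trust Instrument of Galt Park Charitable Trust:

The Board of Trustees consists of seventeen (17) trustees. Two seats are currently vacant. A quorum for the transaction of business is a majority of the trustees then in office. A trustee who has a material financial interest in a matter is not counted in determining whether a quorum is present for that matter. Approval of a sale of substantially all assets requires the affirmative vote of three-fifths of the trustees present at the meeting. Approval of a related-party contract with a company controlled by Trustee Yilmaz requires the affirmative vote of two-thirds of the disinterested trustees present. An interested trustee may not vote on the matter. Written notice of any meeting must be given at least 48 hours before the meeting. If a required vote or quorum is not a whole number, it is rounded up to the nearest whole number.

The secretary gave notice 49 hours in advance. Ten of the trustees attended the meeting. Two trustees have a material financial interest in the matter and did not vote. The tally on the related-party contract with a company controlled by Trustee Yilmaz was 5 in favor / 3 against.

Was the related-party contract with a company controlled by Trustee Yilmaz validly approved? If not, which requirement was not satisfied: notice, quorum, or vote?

Notice: 49 hours given; 48 required (49 ≥ 48). Satisfied.
Quorum: 10 present, but the 2 interested trustees do not count, leaving 8. Quorum is 8. Satisfied.
Vote: the related-party contract with a company controlled by Trustee Yilmaz requires two-thirds of the disinterested trustees present (10 − 2 = 8). 2/3 of 8 = 5.33, rounded up to 6, so 6 affirmative votes are needed; 5 voted in favor. Not satisfied.

Invalid — vote requirement not satisfied.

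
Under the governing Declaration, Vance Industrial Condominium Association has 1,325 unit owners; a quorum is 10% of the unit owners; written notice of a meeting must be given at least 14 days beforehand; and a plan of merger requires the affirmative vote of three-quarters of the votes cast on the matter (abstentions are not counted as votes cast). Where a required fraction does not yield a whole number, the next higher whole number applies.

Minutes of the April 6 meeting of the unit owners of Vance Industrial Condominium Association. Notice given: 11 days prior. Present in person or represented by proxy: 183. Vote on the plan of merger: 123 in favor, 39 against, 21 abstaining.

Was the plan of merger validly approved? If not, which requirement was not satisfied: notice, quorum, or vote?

Notice: 11 days given; 14 required. Not satisfied.
Quorum: 10% of 1,325 = 132.50, rounded up to 133; 183 present. Satisfied.
Vote: requires three-fourths of the votes cast (183 − 21 abstaining = 162); 3/4 of 162 = 121.50, rounded up to 122, so 122 needed; 123 in favor. Satisfied.

Invalid — notice requirement not satisfied.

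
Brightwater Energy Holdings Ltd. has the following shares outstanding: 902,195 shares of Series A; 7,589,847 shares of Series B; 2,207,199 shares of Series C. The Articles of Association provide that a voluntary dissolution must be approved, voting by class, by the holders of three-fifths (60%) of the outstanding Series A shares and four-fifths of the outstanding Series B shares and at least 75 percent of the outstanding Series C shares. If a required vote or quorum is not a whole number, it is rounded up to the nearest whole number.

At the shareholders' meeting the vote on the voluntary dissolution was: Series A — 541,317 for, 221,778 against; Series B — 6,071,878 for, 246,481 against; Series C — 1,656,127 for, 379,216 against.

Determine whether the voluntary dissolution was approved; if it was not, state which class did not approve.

Approved — every class gave the required vote.

Series A: 3/5 of 902195 = 541317; 541,317 required, 541,317 in favor — approved.
Series B: 4/5 of 7589847 = 6071877.60, rounded up to 6071878; 6,071,878 required, 6,071,878 in favor — approved.
Series C: 3/4 of 2207199 = 1655399.25, rounded up to 1655400; 1,655,400 required, 1,656,127 in favor — approved.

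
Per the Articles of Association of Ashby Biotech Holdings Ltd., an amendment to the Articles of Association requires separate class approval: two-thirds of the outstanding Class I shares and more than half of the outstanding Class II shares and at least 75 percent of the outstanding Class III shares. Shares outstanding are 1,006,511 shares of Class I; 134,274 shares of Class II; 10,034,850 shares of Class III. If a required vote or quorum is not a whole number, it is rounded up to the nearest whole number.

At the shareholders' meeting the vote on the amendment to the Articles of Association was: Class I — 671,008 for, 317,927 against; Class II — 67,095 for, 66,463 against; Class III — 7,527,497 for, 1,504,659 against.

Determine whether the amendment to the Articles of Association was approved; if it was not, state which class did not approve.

Class I: 2/3 of 1006511 = 671007.33, rounded up to 671008; 671,008 required, 671,008 in favor — approved.
Class II: a majority of 134274 is 67138; 67,138 required, 67,095 in favor — not approved.
Class III: 3/4 of 10034850 = 7526137.50, rounded up to 7526138; 7,526,138 required, 7,527,497 in favor — approved.

Not approved — the Class II shares did not give the required vote.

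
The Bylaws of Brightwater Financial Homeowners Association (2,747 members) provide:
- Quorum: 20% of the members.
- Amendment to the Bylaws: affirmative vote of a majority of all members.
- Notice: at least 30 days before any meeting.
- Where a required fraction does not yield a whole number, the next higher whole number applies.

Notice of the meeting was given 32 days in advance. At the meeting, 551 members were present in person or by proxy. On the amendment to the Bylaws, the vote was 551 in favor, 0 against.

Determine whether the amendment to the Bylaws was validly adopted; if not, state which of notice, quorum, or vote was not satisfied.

Notice: 32 days given; 30 required. Satisfied.
Quorum: 20% of 2,747 = 549.40, rounded up to 550; 551 present. Satisfied.
Vote: requires a majority of all members (2,747); a majority of 2747 is 1374, so 1,374 needed; 551 in favor. Not satisfied.

Invalid — vote requirement not satisfied.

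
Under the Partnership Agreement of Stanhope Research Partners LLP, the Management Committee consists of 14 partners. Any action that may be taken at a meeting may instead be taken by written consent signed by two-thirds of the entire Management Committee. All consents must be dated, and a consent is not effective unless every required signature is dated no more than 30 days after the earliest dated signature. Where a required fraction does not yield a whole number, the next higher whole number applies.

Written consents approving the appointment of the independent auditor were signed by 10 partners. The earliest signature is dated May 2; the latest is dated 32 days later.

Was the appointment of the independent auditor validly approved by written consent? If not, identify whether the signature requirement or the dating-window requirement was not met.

Signatures required: two-thirds of 14 — 2/3 of 14 = 9.33, rounded up to 10, so 10 needed; 10 signed. Sufficient.
Dating window: the latest signature is 32 days after the earliest; the limit is 30 days. Outside the window.

Not effective — dating-window requirement not satisfied.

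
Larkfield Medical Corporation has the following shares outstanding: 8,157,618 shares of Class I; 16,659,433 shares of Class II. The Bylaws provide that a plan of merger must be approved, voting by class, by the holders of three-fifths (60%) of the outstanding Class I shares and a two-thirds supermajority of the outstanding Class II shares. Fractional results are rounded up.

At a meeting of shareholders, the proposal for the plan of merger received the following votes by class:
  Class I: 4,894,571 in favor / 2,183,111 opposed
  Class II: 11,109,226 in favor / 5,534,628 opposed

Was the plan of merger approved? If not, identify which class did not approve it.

Approved — every class gave the required vote.

Class I: 3/5 of 8157618 = 4894570.80, rounded up to 4894571; 4,894,571 required, 4,894,571 in favor — approved.
Class II: 2/3 of 16659433 = 11106288.67, rounded up to 11106289; 11,106,289 required, 11,109,226 in favor — approved.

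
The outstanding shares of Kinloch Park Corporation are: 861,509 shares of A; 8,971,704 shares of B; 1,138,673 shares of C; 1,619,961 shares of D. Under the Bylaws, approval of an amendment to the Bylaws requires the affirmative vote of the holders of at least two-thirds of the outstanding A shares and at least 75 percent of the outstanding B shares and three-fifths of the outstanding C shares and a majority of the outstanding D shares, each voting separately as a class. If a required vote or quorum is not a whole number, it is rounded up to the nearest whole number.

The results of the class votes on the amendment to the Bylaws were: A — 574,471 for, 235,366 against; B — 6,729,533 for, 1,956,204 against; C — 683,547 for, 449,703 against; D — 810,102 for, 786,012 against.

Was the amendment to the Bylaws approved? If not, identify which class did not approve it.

Approved — every class gave the required vote.

A: 2/3 of 861509 = 574339.33, rounded up to 574340; 574,340 required, 574,471 in favor — approved.
B: 3/4 of 8971704 = 6728778; 6,728,778 required, 6,729,533 in favor — approved.
C: 3/5 of 1138673 = 683203.80, rounded up to 683204; 683,204 required, 683,547 in favor — approved.
D: a majority of 1619961 is 809981; 809,981 required, 810,102 in favor — approved.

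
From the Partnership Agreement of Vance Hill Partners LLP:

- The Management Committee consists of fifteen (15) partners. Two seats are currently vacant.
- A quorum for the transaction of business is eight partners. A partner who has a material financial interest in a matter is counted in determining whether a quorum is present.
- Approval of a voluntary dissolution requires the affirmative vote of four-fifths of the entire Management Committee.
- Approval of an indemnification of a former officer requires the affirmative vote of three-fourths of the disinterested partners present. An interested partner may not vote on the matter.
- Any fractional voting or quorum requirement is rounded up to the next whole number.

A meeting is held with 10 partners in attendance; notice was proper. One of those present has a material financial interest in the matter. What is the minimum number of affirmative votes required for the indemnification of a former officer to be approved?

The indemnification of a former officer requires three-fourths of the disinterested partners present (10 − 1 = 9).
3/4 of 9 = 6.75, rounded up to 7.

7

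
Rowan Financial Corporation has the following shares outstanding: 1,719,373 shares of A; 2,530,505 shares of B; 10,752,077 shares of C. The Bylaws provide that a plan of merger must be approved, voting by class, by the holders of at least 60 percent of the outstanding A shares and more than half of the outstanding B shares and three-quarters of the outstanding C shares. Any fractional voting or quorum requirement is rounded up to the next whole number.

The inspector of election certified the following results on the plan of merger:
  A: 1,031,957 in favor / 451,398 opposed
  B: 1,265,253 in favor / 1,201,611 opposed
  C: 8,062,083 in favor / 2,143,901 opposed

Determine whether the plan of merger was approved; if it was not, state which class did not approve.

A: 3/5 of 1719373 = 1031623.80, rounded up to 1031624; 1,031,624 required, 1,031,957 in favor — approved.
B: a majority of 2530505 is 1265253; 1,265,253 required, 1,265,253 in favor — approved.
C: 3/4 of 10752077 = 8064057.75, rounded up to 8064058; 8,064,058 required, 8,062,083 in favor — not approved.

Not approved — the C shares did not give the required vote.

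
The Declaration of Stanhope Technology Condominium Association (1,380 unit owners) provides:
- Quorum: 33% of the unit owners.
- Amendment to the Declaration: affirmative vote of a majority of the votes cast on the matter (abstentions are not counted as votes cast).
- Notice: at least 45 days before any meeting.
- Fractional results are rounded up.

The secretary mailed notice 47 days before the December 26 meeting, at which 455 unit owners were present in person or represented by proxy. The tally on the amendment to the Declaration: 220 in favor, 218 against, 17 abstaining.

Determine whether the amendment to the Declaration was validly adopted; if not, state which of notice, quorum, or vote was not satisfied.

Notice: 47 days given; 45 required. Satisfied.
Quorum: 33% of 1,380 = 455.40, rounded up to 456; 455 present. Not satisfied.
Vote: requires a majority of the votes cast (455 − 17 abstaining = 438); a majority of 438 is 220, so 220 needed; 220 in favor. Satisfied.

Invalid — quorum requirement not satisfied.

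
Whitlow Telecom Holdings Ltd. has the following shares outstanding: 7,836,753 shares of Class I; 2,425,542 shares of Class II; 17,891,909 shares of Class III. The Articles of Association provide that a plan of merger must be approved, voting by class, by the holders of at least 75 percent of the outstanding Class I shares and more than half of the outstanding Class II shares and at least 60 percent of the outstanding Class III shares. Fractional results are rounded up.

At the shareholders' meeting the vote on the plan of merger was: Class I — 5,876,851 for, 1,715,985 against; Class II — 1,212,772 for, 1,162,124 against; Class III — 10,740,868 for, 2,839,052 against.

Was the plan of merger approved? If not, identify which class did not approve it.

Not approved — the Class I shares did not give the required vote.

Class I: 3/4 of 7836753 = 5877564.75, rounded up to 5877565; 5,877,565 required, 5,876,851 in favor — not approved.
Class II: a majority of 2425542 is 1212772; 1,212,772 required, 1,212,772 in favor — approved.
Class III: 3/5 of 17891909 = 10735145.40, rounded up to 10735146; 10,735,146 required, 10,740,868 in favor — approved.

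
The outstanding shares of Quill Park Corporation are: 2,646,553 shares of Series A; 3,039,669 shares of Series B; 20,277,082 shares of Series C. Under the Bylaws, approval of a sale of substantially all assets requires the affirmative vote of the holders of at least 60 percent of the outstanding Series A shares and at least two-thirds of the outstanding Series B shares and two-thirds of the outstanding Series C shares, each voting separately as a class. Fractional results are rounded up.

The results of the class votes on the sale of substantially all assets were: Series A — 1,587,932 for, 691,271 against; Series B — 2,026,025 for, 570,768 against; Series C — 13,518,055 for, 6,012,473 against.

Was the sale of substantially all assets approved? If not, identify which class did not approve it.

Series A: 3/5 of 2646553 = 1587931.80, rounded up to 1587932; 1,587,932 required, 1,587,932 in favor — approved.
Series B: 2/3 of 3039669 = 2026446; 2,026,446 required, 2,026,025 in favor — not approved.
Series C: 2/3 of 20277082 = 13518054.67, rounded up to 13518055; 13,518,055 required, 13,518,055 in favor — approved.

Not approved — the Series B shares did not give the required vote.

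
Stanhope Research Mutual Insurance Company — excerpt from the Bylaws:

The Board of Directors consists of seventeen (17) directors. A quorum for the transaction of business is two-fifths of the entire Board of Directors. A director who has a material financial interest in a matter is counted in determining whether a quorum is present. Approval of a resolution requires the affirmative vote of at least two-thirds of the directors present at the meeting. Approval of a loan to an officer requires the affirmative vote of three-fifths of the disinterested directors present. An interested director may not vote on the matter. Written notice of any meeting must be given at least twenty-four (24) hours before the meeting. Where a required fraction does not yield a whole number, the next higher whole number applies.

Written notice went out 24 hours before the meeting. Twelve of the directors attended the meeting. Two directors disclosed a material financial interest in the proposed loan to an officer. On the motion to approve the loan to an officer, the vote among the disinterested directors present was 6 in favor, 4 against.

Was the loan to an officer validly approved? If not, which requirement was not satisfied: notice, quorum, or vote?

Valid — all requirements satisfied.

Notice: 24 hours given; 24 required (24 ≥ 24). Satisfied.
Quorum: 12 present (interested directors count toward quorum); quorum is 7. Satisfied.
Vote: the loan to an officer requires three-fifths of the disinterested directors present (12 − 2 = 10). 3/5 of 10 = 6, so 6 affirmative votes are needed; 6 voted in favor. Satisfied.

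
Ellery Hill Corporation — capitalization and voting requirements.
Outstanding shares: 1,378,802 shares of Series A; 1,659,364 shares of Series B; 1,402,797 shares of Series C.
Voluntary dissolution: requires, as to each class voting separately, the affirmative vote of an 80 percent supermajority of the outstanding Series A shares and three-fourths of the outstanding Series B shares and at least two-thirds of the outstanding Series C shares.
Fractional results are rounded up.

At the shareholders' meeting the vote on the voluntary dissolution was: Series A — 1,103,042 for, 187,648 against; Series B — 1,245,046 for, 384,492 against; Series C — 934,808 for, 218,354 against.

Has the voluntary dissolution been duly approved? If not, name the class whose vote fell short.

Series A: 4/5 of 1378802 = 1103041.60, rounded up to 1103042; 1,103,042 required, 1,103,042 in favor — approved.
Series B: 3/4 of 1659364 = 1244523; 1,244,523 required, 1,245,046 in favor — approved.
Series C: 2/3 of 1402797 = 935198; 935,198 required, 934,808 in favor — not approved.

Not approved — the Series C shares did not give the required vote.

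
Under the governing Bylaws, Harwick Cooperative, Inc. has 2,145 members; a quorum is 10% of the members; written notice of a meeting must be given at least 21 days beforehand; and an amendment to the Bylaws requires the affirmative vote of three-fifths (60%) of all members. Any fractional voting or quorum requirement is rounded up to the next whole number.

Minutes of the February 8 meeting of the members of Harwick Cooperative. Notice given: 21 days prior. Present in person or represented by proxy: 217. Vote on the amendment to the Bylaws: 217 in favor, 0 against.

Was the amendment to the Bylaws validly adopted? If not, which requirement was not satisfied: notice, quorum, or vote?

Invalid — vote requirement not satisfied.

Notice: 21 days given; 21 required. Satisfied.
Quorum: 10% of 2,145 = 214.50, rounded up to 215; 217 present. Satisfied.
Vote: requires three-fifths of all members (2,145); 3/5 of 2145 = 1287, so 1,287 needed; 217 in favor. Not satisfied.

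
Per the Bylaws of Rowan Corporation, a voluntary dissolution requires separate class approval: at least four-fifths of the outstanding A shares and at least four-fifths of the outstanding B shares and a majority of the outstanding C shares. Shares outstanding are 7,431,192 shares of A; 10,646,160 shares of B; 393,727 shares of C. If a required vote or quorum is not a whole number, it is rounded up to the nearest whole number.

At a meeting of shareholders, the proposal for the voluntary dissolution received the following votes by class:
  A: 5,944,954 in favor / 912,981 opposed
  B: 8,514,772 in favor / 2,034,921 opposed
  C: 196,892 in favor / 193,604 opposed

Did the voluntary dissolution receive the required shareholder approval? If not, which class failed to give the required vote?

A: 4/5 of 7431192 = 5944953.60, rounded up to 5944954; 5,944,954 required, 5,944,954 in favor — approved.
B: 4/5 of 10646160 = 8516928; 8,516,928 required, 8,514,772 in favor — not approved.
C: a majority of 393727 is 196864; 196,864 required, 196,892 in favor — approved.

Not approved — the B shares did not give the required vote.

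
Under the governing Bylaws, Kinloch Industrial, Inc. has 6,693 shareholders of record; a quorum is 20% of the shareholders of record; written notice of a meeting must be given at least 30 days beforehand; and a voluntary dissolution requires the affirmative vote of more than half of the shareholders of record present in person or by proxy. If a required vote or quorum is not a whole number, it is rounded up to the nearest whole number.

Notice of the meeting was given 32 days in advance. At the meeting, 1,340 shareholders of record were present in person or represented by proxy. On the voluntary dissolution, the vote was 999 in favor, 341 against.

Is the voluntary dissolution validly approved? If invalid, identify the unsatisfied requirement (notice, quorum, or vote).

Notice: 32 days given; 30 required. Satisfied.
Quorum: 20% of 6,693 = 1,338.60, rounded up to 1,339; 1,340 present. Satisfied.
Vote: requires a majority of those present (1,340); a majority of 1340 is 671, so 671 needed; 999 in favor. Satisfied.

Valid — all requirements satisfied.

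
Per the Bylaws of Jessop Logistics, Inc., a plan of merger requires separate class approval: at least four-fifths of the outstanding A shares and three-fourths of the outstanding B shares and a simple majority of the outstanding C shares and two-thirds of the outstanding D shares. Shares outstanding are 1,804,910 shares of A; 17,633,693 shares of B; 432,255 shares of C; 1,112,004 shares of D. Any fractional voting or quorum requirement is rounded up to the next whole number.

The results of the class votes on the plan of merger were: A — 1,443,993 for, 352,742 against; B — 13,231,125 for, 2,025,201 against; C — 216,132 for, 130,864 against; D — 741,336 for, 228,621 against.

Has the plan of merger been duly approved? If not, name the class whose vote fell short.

Approved — every class gave the required vote.

A: 4/5 of 1804910 = 1443928; 1,443,928 required, 1,443,993 in favor — approved.
B: 3/4 of 17633693 = 13225269.75, rounded up to 13225270; 13,225,270 required, 13,231,125 in favor — approved.
C: a majority of 432255 is 216128; 216,128 required, 216,132 in favor — approved.
D: 2/3 of 1112004 = 741336; 741,336 required, 741,336 in favor — approved.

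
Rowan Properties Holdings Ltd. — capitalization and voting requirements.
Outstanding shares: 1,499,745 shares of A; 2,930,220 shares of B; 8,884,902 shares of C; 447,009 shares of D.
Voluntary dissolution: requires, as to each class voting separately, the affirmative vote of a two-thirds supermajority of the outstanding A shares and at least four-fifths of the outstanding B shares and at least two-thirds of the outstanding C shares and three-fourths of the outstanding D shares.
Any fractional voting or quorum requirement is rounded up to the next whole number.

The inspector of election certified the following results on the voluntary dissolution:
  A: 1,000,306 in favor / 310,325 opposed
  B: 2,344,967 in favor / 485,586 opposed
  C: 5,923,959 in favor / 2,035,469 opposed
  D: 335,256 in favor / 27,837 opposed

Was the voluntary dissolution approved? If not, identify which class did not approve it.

Not approved — the D shares did not give the required vote.

A: 2/3 of 1499745 = 999830; 999,830 required, 1,000,306 in favor — approved.
B: 4/5 of 2930220 = 2344176; 2,344,176 required, 2,344,967 in favor — approved.
C: 2/3 of 8884902 = 5923268; 5,923,268 required, 5,923,959 in favor — approved.
D: 3/4 of 447009 = 335256.75, rounded up to 335257; 335,257 required, 335,256 in favor — not approved.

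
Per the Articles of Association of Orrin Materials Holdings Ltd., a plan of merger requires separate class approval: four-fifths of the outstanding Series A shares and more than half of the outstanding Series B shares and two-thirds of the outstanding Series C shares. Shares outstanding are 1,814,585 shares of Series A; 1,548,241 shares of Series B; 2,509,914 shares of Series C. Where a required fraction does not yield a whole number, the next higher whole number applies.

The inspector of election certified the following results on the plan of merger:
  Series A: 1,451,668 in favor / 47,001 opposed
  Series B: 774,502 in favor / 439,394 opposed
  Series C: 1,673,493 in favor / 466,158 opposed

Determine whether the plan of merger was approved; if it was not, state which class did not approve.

Approved — every class gave the required vote.

Series A: 4/5 of 1814585 = 1451668; 1,451,668 required, 1,451,668 in favor — approved.
Series B: a majority of 1548241 is 774121; 774,121 required, 774,502 in favor — approved.
Series C: 2/3 of 2509914 = 1673276; 1,673,276 required, 1,673,493 in favor — approved.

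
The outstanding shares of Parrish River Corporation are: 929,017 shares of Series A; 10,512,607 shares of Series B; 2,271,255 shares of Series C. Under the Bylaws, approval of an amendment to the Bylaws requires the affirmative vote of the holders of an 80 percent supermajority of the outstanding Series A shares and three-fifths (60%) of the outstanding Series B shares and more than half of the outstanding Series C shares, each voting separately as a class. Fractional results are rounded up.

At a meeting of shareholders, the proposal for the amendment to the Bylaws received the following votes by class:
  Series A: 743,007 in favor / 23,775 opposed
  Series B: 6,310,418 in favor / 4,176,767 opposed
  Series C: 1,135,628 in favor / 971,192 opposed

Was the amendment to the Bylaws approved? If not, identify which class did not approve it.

Not approved — the Series A shares did not give the required vote.

Series A: 4/5 of 929017 = 743213.60, rounded up to 743214; 743,214 required, 743,007 in favor — not approved.
Series B: 3/5 of 10512607 = 6307564.20, rounded up to 6307565; 6,307,565 required, 6,310,418 in favor — approved.
Series C: a majority of 2271255 is 1135628; 1,135,628 required, 1,135,628 in favor — approved.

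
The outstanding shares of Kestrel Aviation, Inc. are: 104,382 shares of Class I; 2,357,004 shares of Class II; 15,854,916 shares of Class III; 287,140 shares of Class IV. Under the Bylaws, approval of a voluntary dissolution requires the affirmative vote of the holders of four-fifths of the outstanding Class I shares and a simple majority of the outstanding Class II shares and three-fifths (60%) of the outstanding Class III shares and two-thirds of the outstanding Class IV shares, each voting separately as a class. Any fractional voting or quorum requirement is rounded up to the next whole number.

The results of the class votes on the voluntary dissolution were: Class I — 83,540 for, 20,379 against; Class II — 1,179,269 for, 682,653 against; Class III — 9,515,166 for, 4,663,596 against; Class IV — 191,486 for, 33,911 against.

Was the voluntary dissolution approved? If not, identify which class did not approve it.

Class I: 4/5 of 104382 = 83505.60, rounded up to 83506; 83,506 required, 83,540 in favor — approved.
Class II: a majority of 2357004 is 1178503; 1,178,503 required, 1,179,269 in favor — approved.
Class III: 3/5 of 15854916 = 9512949.60, rounded up to 9512950; 9,512,950 required, 9,515,166 in favor — approved.
Class IV: 2/3 of 287140 = 191426.67, rounded up to 191427; 191,427 required, 191,486 in favor — approved.

Approved — every class gave the required vote.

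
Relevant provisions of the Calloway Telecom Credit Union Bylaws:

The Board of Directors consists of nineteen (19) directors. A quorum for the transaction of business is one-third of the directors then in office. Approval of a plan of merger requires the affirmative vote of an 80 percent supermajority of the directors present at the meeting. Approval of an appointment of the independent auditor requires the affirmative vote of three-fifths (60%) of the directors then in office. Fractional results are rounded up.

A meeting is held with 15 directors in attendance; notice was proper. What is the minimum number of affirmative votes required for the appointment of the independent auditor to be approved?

12

The appointment of the independent auditor requires three-fifths of the directors then in office (19).
3/5 of 19 = 11.40, rounded up to 12.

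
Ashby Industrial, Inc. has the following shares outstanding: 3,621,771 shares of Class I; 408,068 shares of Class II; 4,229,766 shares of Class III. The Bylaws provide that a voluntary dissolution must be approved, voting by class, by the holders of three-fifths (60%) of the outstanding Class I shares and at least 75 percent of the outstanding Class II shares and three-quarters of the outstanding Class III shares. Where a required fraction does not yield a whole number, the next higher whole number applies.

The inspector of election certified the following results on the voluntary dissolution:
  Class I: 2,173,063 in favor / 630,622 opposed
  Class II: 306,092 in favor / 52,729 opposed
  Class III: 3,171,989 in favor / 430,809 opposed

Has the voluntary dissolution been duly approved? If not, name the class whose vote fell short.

Not approved — the Class III shares did not give the required vote.

Class I: 3/5 of 3621771 = 2173062.60, rounded up to 2173063; 2,173,063 required, 2,173,063 in favor — approved.
Class II: 3/4 of 408068 = 306051; 306,051 required, 306,092 in favor — approved.
Class III: 3/4 of 4229766 = 3172324.50, rounded up to 3172325; 3,172,325 required, 3,171,989 in favor — not approved.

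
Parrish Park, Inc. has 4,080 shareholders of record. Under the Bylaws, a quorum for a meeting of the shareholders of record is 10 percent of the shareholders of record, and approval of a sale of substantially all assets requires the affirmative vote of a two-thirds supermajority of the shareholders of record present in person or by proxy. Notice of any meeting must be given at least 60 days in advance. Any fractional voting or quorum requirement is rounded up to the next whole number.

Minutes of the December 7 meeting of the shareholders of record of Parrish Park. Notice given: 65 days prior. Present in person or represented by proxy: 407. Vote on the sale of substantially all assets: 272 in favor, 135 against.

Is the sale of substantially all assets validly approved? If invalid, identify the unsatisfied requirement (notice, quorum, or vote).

Notice: 65 days given; 60 required. Satisfied.
Quorum: 10% of 4,080 = 408; 407 present. Not satisfied.
Vote: requires two-thirds of those present (407); 2/3 of 407 = 271.33, rounded up to 272, so 272 needed; 272 in favor. Satisfied.

Invalid — quorum requirement not satisfied.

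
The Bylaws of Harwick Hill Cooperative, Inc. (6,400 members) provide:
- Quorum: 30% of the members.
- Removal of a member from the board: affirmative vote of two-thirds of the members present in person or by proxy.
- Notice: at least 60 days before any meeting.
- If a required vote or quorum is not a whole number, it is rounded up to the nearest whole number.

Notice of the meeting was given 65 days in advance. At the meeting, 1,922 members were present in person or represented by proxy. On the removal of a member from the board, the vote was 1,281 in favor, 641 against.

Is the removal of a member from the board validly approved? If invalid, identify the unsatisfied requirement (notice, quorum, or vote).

Invalid — vote requirement not satisfied.

Notice: 65 days given; 60 required. Satisfied.
Quorum: 30% of 6,400 = 1,920; 1,922 present. Satisfied.
Vote: requires two-thirds of those present (1,922); 2/3 of 1922 = 1281.33, rounded up to 1282, so 1,282 needed; 1,281 in favor. Not satisfied.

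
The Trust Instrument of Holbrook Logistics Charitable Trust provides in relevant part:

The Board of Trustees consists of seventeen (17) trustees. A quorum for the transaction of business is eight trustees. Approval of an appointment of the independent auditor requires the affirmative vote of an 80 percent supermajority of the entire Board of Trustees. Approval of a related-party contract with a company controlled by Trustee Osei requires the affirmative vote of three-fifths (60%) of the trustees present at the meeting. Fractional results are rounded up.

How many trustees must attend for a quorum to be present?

The quorum is fixed at 8.

8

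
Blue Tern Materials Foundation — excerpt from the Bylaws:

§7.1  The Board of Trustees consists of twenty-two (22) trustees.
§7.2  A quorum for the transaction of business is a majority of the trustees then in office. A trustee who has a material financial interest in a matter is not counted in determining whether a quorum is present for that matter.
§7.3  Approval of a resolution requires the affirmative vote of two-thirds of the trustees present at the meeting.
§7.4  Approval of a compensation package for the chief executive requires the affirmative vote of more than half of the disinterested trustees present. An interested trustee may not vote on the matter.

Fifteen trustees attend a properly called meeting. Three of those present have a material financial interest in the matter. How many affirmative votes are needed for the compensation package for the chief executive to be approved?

The compensation package for the chief executive requires a majority of the disinterested trustees present (15 − 3 = 12).
A majority of 12 is 7.

7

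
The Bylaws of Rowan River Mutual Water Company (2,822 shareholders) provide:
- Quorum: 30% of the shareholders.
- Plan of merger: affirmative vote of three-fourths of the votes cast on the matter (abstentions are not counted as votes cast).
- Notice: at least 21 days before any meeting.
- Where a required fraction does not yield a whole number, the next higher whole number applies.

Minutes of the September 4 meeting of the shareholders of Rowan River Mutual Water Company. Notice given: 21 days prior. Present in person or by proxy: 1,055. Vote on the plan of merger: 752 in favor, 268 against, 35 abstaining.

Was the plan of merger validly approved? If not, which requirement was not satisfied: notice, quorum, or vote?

Invalid — vote requirement not satisfied.

Notice: 21 days given; 21 required. Satisfied.
Quorum: 30% of 2,822 = 846.60, rounded up to 847; 1,055 present. Satisfied.
Vote: requires three-fourths of the votes cast (1,055 − 35 abstaining = 1,020); 3/4 of 1020 = 765, so 765 needed; 752 in favor. Not satisfied.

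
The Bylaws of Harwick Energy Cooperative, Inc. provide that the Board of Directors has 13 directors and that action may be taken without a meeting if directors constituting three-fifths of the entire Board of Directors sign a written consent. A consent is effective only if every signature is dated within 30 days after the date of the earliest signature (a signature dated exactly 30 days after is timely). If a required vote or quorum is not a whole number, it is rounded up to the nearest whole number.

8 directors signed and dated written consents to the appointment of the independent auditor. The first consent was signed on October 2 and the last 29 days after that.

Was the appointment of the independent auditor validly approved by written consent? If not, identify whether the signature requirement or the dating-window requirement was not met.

Signatures required: three-fifths of 13 — 3/5 of 13 = 7.80, rounded up to 8, so 8 needed; 8 signed. Sufficient.
Dating window: the latest signature is 29 days after the earliest; the limit is 30 days. Within the window.

Effective — both the signature and dating-window requirements are satisfied.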